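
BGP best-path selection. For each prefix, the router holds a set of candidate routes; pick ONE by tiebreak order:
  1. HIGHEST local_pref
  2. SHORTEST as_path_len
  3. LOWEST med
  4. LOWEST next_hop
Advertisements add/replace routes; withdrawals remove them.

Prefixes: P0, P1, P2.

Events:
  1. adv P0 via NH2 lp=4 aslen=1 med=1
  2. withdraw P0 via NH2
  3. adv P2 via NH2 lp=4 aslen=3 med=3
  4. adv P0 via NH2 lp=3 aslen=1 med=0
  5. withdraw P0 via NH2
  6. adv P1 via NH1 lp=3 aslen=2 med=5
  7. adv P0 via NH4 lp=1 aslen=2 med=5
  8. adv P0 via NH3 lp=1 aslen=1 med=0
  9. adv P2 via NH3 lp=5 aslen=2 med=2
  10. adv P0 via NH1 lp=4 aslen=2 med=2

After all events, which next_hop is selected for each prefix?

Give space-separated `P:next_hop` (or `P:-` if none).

Op 1: best P0=NH2 P1=- P2=-
Op 2: best P0=- P1=- P2=-
Op 3: best P0=- P1=- P2=NH2
Op 4: best P0=NH2 P1=- P2=NH2
Op 5: best P0=- P1=- P2=NH2
Op 6: best P0=- P1=NH1 P2=NH2
Op 7: best P0=NH4 P1=NH1 P2=NH2
Op 8: best P0=NH3 P1=NH1 P2=NH2
Op 9: best P0=NH3 P1=NH1 P2=NH3
Op 10: best P0=NH1 P1=NH1 P2=NH3

Answer: P0:NH1 P1:NH1 P2:NH3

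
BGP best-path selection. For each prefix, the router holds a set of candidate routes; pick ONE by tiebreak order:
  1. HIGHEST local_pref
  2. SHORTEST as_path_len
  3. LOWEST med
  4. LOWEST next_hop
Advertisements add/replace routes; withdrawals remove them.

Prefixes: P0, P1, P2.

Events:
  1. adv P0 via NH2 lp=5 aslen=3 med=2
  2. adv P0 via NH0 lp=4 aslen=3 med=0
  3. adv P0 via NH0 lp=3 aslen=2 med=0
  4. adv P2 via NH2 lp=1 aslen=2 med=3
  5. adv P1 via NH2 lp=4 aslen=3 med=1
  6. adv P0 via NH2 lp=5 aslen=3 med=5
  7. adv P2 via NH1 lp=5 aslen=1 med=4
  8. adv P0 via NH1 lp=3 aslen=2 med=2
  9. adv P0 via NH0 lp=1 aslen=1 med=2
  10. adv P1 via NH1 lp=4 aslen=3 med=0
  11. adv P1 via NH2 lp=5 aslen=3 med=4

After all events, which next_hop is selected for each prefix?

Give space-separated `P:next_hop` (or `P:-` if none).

Answer: P0:NH2 P1:NH2 P2:NH1

Derivation:
Op 1: best P0=NH2 P1=- P2=-
Op 2: best P0=NH2 P1=- P2=-
Op 3: best P0=NH2 P1=- P2=-
Op 4: best P0=NH2 P1=- P2=NH2
Op 5: best P0=NH2 P1=NH2 P2=NH2
Op 6: best P0=NH2 P1=NH2 P2=NH2
Op 7: best P0=NH2 P1=NH2 P2=NH1
Op 8: best P0=NH2 P1=NH2 P2=NH1
Op 9: best P0=NH2 P1=NH2 P2=NH1
Op 10: best P0=NH2 P1=NH1 P2=NH1
Op 11: best P0=NH2 P1=NH2 P2=NH1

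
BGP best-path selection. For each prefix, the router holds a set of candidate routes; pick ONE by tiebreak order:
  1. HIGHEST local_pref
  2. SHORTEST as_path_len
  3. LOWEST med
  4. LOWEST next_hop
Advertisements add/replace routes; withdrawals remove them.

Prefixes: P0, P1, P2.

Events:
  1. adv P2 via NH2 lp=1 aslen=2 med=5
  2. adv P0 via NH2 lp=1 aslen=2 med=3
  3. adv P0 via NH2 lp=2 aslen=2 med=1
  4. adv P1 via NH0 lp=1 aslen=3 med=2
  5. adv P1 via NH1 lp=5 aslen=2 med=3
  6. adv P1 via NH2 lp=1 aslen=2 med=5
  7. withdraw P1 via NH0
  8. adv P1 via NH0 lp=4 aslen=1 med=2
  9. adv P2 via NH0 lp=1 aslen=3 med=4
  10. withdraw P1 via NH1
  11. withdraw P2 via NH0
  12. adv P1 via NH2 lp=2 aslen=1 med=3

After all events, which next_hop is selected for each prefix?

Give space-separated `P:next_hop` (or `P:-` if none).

Answer: P0:NH2 P1:NH0 P2:NH2

Derivation:
Op 1: best P0=- P1=- P2=NH2
Op 2: best P0=NH2 P1=- P2=NH2
Op 3: best P0=NH2 P1=- P2=NH2
Op 4: best P0=NH2 P1=NH0 P2=NH2
Op 5: best P0=NH2 P1=NH1 P2=NH2
Op 6: best P0=NH2 P1=NH1 P2=NH2
Op 7: best P0=NH2 P1=NH1 P2=NH2
Op 8: best P0=NH2 P1=NH1 P2=NH2
Op 9: best P0=NH2 P1=NH1 P2=NH2
Op 10: best P0=NH2 P1=NH0 P2=NH2
Op 11: best P0=NH2 P1=NH0 P2=NH2
Op 12: best P0=NH2 P1=NH0 P2=NH2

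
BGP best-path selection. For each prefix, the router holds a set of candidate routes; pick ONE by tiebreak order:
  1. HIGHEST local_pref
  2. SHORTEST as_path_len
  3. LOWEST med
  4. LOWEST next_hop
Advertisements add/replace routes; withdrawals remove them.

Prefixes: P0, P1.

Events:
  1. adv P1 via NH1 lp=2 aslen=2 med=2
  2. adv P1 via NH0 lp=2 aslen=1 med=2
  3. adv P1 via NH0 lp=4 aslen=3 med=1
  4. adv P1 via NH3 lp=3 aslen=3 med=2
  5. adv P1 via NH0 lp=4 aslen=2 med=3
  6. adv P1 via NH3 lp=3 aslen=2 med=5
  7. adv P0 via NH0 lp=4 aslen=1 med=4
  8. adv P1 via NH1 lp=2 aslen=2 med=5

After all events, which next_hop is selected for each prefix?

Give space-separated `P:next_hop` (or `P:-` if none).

Op 1: best P0=- P1=NH1
Op 2: best P0=- P1=NH0
Op 3: best P0=- P1=NH0
Op 4: best P0=- P1=NH0
Op 5: best P0=- P1=NH0
Op 6: best P0=- P1=NH0
Op 7: best P0=NH0 P1=NH0
Op 8: best P0=NH0 P1=NH0

Answer: P0:NH0 P1:NH0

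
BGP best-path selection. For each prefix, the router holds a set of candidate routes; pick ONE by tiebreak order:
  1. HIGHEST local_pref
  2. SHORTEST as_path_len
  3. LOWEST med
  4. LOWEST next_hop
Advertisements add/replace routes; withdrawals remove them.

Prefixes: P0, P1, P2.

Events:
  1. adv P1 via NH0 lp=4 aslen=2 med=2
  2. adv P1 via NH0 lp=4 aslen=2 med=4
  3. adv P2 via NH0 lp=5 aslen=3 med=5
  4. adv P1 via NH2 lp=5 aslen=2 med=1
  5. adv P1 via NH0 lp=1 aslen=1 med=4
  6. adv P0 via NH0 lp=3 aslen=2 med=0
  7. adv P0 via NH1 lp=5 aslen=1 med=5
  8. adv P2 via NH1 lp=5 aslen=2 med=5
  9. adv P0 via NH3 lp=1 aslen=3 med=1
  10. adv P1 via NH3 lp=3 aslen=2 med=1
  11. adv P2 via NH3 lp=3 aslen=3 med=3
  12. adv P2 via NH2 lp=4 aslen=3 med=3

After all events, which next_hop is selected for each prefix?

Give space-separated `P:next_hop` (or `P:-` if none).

Op 1: best P0=- P1=NH0 P2=-
Op 2: best P0=- P1=NH0 P2=-
Op 3: best P0=- P1=NH0 P2=NH0
Op 4: best P0=- P1=NH2 P2=NH0
Op 5: best P0=- P1=NH2 P2=NH0
Op 6: best P0=NH0 P1=NH2 P2=NH0
Op 7: best P0=NH1 P1=NH2 P2=NH0
Op 8: best P0=NH1 P1=NH2 P2=NH1
Op 9: best P0=NH1 P1=NH2 P2=NH1
Op 10: best P0=NH1 P1=NH2 P2=NH1
Op 11: best P0=NH1 P1=NH2 P2=NH1
Op 12: best P0=NH1 P1=NH2 P2=NH1

Answer: P0:NH1 P1:NH2 P2:NH1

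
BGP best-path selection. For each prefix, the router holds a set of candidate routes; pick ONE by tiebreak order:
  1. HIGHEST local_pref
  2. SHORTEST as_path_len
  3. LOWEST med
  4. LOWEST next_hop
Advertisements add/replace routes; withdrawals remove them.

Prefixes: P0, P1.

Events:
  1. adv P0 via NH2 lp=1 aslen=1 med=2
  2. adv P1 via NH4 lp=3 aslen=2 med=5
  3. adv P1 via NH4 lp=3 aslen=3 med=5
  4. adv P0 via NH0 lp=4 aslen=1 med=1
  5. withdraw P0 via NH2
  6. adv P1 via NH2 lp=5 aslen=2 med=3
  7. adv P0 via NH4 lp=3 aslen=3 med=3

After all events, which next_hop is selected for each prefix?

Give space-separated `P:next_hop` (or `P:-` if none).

Op 1: best P0=NH2 P1=-
Op 2: best P0=NH2 P1=NH4
Op 3: best P0=NH2 P1=NH4
Op 4: best P0=NH0 P1=NH4
Op 5: best P0=NH0 P1=NH4
Op 6: best P0=NH0 P1=NH2
Op 7: best P0=NH0 P1=NH2

Answer: P0:NH0 P1:NH2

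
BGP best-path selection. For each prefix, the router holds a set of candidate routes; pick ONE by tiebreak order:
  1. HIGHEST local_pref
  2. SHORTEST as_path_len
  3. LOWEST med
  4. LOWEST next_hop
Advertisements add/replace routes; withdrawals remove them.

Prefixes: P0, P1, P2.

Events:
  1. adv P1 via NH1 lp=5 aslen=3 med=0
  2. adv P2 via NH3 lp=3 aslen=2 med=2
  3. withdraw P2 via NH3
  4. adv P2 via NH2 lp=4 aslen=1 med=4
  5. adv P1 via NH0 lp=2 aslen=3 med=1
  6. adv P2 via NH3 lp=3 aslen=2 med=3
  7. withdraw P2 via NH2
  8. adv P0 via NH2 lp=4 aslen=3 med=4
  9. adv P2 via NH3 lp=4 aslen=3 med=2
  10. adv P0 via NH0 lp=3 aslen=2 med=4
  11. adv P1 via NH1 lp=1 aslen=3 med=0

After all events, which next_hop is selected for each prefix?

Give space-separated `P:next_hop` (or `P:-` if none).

Answer: P0:NH2 P1:NH0 P2:NH3

Derivation:
Op 1: best P0=- P1=NH1 P2=-
Op 2: best P0=- P1=NH1 P2=NH3
Op 3: best P0=- P1=NH1 P2=-
Op 4: best P0=- P1=NH1 P2=NH2
Op 5: best P0=- P1=NH1 P2=NH2
Op 6: best P0=- P1=NH1 P2=NH2
Op 7: best P0=- P1=NH1 P2=NH3
Op 8: best P0=NH2 P1=NH1 P2=NH3
Op 9: best P0=NH2 P1=NH1 P2=NH3
Op 10: best P0=NH2 P1=NH1 P2=NH3
Op 11: best P0=NH2 P1=NH0 P2=NH3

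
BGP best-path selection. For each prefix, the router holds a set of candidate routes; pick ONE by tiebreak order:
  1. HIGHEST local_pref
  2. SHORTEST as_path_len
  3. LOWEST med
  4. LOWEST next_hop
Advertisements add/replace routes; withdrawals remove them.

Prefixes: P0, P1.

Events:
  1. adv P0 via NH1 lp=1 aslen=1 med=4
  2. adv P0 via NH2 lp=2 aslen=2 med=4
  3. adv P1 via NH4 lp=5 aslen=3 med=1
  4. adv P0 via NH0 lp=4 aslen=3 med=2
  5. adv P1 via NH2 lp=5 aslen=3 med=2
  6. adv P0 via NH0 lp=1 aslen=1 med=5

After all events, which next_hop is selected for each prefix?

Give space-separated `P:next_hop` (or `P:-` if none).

Answer: P0:NH2 P1:NH4

Derivation:
Op 1: best P0=NH1 P1=-
Op 2: best P0=NH2 P1=-
Op 3: best P0=NH2 P1=NH4
Op 4: best P0=NH0 P1=NH4
Op 5: best P0=NH0 P1=NH4
Op 6: best P0=NH2 P1=NH4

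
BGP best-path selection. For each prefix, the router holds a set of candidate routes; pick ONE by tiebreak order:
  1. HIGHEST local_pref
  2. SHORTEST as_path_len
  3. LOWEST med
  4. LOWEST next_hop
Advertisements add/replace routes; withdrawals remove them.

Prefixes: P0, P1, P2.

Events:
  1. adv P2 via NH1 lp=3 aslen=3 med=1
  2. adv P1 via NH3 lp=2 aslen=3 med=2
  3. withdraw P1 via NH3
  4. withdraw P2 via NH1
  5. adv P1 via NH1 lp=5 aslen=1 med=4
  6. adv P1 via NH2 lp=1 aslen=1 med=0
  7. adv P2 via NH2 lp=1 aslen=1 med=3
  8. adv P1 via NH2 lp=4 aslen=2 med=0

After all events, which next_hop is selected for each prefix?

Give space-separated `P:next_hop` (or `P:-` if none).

Answer: P0:- P1:NH1 P2:NH2

Derivation:
Op 1: best P0=- P1=- P2=NH1
Op 2: best P0=- P1=NH3 P2=NH1
Op 3: best P0=- P1=- P2=NH1
Op 4: best P0=- P1=- P2=-
Op 5: best P0=- P1=NH1 P2=-
Op 6: best P0=- P1=NH1 P2=-
Op 7: best P0=- P1=NH1 P2=NH2
Op 8: best P0=- P1=NH1 P2=NH2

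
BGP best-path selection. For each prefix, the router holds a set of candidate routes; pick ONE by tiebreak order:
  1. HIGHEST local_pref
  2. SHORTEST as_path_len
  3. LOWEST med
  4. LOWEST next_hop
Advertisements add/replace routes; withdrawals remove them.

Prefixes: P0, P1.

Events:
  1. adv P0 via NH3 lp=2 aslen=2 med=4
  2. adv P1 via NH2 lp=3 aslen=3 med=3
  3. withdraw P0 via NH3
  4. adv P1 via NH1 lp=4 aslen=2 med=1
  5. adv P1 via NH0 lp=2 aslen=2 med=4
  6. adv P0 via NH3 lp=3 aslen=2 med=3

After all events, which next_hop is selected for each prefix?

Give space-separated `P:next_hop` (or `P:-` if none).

Answer: P0:NH3 P1:NH1

Derivation:
Op 1: best P0=NH3 P1=-
Op 2: best P0=NH3 P1=NH2
Op 3: best P0=- P1=NH2
Op 4: best P0=- P1=NH1
Op 5: best P0=- P1=NH1
Op 6: best P0=NH3 P1=NH1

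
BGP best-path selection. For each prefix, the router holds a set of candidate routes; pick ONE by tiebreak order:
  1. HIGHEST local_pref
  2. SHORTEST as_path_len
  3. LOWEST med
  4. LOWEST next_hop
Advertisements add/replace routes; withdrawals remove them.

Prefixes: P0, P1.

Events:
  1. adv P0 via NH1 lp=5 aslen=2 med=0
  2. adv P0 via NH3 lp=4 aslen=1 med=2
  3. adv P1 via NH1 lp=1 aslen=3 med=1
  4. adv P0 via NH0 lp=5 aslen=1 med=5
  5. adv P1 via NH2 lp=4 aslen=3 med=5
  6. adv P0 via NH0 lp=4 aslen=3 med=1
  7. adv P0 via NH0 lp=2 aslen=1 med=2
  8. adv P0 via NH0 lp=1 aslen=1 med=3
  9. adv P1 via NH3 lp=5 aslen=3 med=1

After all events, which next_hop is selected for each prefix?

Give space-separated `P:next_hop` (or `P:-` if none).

Op 1: best P0=NH1 P1=-
Op 2: best P0=NH1 P1=-
Op 3: best P0=NH1 P1=NH1
Op 4: best P0=NH0 P1=NH1
Op 5: best P0=NH0 P1=NH2
Op 6: best P0=NH1 P1=NH2
Op 7: best P0=NH1 P1=NH2
Op 8: best P0=NH1 P1=NH2
Op 9: best P0=NH1 P1=NH3

Answer: P0:NH1 P1:NH3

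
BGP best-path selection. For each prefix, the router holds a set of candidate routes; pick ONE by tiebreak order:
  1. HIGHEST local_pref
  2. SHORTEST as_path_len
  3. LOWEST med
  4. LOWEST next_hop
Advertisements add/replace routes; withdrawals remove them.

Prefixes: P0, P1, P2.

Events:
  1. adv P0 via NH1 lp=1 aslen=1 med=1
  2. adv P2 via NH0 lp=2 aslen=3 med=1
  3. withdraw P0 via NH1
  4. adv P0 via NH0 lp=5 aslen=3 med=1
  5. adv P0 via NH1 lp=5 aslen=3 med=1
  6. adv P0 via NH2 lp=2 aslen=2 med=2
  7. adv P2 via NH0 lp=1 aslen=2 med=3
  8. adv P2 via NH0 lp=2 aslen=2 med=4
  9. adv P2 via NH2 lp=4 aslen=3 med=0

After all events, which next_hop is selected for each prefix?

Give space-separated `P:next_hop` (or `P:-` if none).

Op 1: best P0=NH1 P1=- P2=-
Op 2: best P0=NH1 P1=- P2=NH0
Op 3: best P0=- P1=- P2=NH0
Op 4: best P0=NH0 P1=- P2=NH0
Op 5: best P0=NH0 P1=- P2=NH0
Op 6: best P0=NH0 P1=- P2=NH0
Op 7: best P0=NH0 P1=- P2=NH0
Op 8: best P0=NH0 P1=- P2=NH0
Op 9: best P0=NH0 P1=- P2=NH2

Answer: P0:NH0 P1:- P2:NH2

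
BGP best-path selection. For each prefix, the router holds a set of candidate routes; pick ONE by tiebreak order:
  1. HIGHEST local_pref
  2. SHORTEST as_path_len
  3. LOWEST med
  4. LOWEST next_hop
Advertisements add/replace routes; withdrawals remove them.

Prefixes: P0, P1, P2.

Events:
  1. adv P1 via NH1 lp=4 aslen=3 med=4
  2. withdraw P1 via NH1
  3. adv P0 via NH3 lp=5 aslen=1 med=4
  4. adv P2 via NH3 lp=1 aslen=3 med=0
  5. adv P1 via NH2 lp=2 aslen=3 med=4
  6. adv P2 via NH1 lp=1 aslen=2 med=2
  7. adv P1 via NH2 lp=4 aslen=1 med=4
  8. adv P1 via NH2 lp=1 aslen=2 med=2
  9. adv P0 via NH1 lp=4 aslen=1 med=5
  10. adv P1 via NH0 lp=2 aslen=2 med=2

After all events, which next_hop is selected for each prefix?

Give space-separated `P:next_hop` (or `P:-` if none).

Answer: P0:NH3 P1:NH0 P2:NH1

Derivation:
Op 1: best P0=- P1=NH1 P2=-
Op 2: best P0=- P1=- P2=-
Op 3: best P0=NH3 P1=- P2=-
Op 4: best P0=NH3 P1=- P2=NH3
Op 5: best P0=NH3 P1=NH2 P2=NH3
Op 6: best P0=NH3 P1=NH2 P2=NH1
Op 7: best P0=NH3 P1=NH2 P2=NH1
Op 8: best P0=NH3 P1=NH2 P2=NH1
Op 9: best P0=NH3 P1=NH2 P2=NH1
Op 10: best P0=NH3 P1=NH0 P2=NH1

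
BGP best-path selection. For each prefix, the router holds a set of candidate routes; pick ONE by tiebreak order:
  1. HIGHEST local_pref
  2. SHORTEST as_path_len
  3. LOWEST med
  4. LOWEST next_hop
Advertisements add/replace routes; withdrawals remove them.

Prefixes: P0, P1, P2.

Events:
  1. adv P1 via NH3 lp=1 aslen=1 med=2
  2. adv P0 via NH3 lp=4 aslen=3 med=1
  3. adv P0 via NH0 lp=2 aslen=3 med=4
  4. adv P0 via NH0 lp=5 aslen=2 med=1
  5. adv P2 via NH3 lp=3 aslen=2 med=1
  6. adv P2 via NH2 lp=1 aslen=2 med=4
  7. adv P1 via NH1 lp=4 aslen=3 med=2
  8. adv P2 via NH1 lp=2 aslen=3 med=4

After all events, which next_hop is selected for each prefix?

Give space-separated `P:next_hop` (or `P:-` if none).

Op 1: best P0=- P1=NH3 P2=-
Op 2: best P0=NH3 P1=NH3 P2=-
Op 3: best P0=NH3 P1=NH3 P2=-
Op 4: best P0=NH0 P1=NH3 P2=-
Op 5: best P0=NH0 P1=NH3 P2=NH3
Op 6: best P0=NH0 P1=NH3 P2=NH3
Op 7: best P0=NH0 P1=NH1 P2=NH3
Op 8: best P0=NH0 P1=NH1 P2=NH3

Answer: P0:NH0 P1:NH1 P2:NH3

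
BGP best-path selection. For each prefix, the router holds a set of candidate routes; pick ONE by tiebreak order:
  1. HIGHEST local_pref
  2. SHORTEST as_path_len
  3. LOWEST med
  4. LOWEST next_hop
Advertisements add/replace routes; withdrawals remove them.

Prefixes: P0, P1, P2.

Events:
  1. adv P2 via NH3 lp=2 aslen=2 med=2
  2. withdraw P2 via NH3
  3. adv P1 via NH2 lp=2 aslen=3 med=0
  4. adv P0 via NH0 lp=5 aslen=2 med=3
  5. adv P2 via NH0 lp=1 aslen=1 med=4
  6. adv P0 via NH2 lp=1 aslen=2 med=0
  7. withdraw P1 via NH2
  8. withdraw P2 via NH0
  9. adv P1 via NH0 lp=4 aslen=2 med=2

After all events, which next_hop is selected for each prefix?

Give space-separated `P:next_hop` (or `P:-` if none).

Answer: P0:NH0 P1:NH0 P2:-

Derivation:
Op 1: best P0=- P1=- P2=NH3
Op 2: best P0=- P1=- P2=-
Op 3: best P0=- P1=NH2 P2=-
Op 4: best P0=NH0 P1=NH2 P2=-
Op 5: best P0=NH0 P1=NH2 P2=NH0
Op 6: best P0=NH0 P1=NH2 P2=NH0
Op 7: best P0=NH0 P1=- P2=NH0
Op 8: best P0=NH0 P1=- P2=-
Op 9: best P0=NH0 P1=NH0 P2=-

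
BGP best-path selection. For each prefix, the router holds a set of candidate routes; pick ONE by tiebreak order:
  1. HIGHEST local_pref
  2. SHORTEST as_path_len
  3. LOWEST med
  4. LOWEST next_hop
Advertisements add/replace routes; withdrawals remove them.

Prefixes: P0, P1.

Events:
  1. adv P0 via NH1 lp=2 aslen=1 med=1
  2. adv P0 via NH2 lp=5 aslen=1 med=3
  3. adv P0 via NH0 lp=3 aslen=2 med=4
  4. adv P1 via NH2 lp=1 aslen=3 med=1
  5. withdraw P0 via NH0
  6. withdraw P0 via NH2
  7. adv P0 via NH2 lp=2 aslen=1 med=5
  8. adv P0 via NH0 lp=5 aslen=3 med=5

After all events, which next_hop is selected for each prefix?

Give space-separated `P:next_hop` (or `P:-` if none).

Op 1: best P0=NH1 P1=-
Op 2: best P0=NH2 P1=-
Op 3: best P0=NH2 P1=-
Op 4: best P0=NH2 P1=NH2
Op 5: best P0=NH2 P1=NH2
Op 6: best P0=NH1 P1=NH2
Op 7: best P0=NH1 P1=NH2
Op 8: best P0=NH0 P1=NH2

Answer: P0:NH0 P1:NH2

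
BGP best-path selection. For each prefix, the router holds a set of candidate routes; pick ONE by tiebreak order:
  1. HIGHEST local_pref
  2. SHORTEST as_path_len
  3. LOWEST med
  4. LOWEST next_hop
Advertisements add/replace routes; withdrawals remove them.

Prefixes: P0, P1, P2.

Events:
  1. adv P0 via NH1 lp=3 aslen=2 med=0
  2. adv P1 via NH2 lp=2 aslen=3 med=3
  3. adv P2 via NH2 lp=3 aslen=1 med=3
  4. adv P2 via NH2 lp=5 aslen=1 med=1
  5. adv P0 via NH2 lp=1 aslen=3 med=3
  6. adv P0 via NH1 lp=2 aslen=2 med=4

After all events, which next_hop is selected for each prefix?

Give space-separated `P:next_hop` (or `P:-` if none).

Answer: P0:NH1 P1:NH2 P2:NH2

Derivation:
Op 1: best P0=NH1 P1=- P2=-
Op 2: best P0=NH1 P1=NH2 P2=-
Op 3: best P0=NH1 P1=NH2 P2=NH2
Op 4: best P0=NH1 P1=NH2 P2=NH2
Op 5: best P0=NH1 P1=NH2 P2=NH2
Op 6: best P0=NH1 P1=NH2 P2=NH2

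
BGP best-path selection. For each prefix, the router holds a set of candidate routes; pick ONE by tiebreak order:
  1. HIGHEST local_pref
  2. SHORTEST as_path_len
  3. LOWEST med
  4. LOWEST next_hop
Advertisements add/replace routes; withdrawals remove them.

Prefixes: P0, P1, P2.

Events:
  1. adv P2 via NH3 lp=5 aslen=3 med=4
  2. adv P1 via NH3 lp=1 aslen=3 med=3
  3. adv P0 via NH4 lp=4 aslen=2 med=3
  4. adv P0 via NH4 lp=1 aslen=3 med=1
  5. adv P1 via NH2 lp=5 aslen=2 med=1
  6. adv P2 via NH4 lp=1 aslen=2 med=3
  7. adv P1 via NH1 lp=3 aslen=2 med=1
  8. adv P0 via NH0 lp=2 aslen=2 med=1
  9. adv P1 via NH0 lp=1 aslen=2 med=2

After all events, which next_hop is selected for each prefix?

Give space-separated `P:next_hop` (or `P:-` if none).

Op 1: best P0=- P1=- P2=NH3
Op 2: best P0=- P1=NH3 P2=NH3
Op 3: best P0=NH4 P1=NH3 P2=NH3
Op 4: best P0=NH4 P1=NH3 P2=NH3
Op 5: best P0=NH4 P1=NH2 P2=NH3
Op 6: best P0=NH4 P1=NH2 P2=NH3
Op 7: best P0=NH4 P1=NH2 P2=NH3
Op 8: best P0=NH0 P1=NH2 P2=NH3
Op 9: best P0=NH0 P1=NH2 P2=NH3

Answer: P0:NH0 P1:NH2 P2:NH3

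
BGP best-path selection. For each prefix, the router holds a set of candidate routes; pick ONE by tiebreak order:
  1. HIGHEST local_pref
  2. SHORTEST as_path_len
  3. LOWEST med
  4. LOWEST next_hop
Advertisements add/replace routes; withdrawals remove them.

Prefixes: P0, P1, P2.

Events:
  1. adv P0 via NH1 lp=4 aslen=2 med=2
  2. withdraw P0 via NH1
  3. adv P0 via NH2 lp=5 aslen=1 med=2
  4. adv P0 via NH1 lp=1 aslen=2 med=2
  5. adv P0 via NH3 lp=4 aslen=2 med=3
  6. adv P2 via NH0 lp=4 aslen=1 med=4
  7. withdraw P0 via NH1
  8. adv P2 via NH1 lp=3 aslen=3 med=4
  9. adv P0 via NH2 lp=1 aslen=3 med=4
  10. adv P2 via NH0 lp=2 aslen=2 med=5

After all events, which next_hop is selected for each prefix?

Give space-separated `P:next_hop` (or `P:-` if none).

Answer: P0:NH3 P1:- P2:NH1

Derivation:
Op 1: best P0=NH1 P1=- P2=-
Op 2: best P0=- P1=- P2=-
Op 3: best P0=NH2 P1=- P2=-
Op 4: best P0=NH2 P1=- P2=-
Op 5: best P0=NH2 P1=- P2=-
Op 6: best P0=NH2 P1=- P2=NH0
Op 7: best P0=NH2 P1=- P2=NH0
Op 8: best P0=NH2 P1=- P2=NH0
Op 9: best P0=NH3 P1=- P2=NH0
Op 10: best P0=NH3 P1=- P2=NH1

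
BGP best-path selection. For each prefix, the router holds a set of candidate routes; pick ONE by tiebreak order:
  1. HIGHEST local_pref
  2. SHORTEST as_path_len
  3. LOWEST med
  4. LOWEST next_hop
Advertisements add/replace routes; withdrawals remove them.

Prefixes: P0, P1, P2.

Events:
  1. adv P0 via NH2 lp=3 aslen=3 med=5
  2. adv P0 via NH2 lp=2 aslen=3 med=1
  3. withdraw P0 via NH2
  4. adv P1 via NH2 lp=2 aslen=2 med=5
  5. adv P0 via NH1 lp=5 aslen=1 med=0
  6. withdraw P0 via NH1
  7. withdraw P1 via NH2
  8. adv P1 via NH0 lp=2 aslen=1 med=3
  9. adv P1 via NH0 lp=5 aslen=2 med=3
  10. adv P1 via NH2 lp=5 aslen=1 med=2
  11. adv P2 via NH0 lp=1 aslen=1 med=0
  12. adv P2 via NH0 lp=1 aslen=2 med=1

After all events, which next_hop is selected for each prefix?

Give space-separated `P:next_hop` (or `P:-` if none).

Op 1: best P0=NH2 P1=- P2=-
Op 2: best P0=NH2 P1=- P2=-
Op 3: best P0=- P1=- P2=-
Op 4: best P0=- P1=NH2 P2=-
Op 5: best P0=NH1 P1=NH2 P2=-
Op 6: best P0=- P1=NH2 P2=-
Op 7: best P0=- P1=- P2=-
Op 8: best P0=- P1=NH0 P2=-
Op 9: best P0=- P1=NH0 P2=-
Op 10: best P0=- P1=NH2 P2=-
Op 11: best P0=- P1=NH2 P2=NH0
Op 12: best P0=- P1=NH2 P2=NH0

Answer: P0:- P1:NH2 P2:NH0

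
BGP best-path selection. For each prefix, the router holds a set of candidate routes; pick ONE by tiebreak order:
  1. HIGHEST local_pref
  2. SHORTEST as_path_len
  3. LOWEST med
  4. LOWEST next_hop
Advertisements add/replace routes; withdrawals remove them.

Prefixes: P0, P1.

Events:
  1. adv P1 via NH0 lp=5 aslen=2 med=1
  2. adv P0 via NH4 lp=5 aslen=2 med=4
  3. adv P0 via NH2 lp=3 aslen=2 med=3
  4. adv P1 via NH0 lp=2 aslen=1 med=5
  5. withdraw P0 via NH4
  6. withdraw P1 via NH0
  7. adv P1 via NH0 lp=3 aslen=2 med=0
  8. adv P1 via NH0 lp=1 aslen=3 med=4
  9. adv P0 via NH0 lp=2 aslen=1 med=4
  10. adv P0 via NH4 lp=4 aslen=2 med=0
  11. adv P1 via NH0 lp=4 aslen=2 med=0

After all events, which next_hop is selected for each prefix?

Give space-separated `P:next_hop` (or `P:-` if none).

Answer: P0:NH4 P1:NH0

Derivation:
Op 1: best P0=- P1=NH0
Op 2: best P0=NH4 P1=NH0
Op 3: best P0=NH4 P1=NH0
Op 4: best P0=NH4 P1=NH0
Op 5: best P0=NH2 P1=NH0
Op 6: best P0=NH2 P1=-
Op 7: best P0=NH2 P1=NH0
Op 8: best P0=NH2 P1=NH0
Op 9: best P0=NH2 P1=NH0
Op 10: best P0=NH4 P1=NH0
Op 11: best P0=NH4 P1=NH0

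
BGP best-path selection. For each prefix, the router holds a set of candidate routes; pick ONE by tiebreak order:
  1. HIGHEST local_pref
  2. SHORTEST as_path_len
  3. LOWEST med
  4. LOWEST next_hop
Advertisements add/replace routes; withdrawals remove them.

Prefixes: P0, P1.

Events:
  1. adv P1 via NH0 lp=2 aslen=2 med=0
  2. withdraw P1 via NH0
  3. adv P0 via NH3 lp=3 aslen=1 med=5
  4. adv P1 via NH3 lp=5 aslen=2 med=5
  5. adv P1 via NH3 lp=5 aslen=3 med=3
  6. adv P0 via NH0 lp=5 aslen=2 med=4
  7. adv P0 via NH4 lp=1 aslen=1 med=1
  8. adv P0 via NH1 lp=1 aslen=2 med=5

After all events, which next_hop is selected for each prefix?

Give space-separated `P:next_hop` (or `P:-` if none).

Op 1: best P0=- P1=NH0
Op 2: best P0=- P1=-
Op 3: best P0=NH3 P1=-
Op 4: best P0=NH3 P1=NH3
Op 5: best P0=NH3 P1=NH3
Op 6: best P0=NH0 P1=NH3
Op 7: best P0=NH0 P1=NH3
Op 8: best P0=NH0 P1=NH3

Answer: P0:NH0 P1:NH3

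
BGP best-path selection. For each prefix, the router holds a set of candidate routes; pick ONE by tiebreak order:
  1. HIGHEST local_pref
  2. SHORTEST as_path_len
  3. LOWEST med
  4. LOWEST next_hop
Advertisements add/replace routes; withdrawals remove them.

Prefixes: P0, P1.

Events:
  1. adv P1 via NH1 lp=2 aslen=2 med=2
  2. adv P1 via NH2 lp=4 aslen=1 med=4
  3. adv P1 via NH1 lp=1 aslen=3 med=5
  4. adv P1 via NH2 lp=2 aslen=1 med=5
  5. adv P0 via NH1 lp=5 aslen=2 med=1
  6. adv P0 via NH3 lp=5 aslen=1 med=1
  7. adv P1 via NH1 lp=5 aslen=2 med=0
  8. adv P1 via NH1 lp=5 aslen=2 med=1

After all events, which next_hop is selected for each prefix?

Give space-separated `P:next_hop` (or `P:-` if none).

Answer: P0:NH3 P1:NH1

Derivation:
Op 1: best P0=- P1=NH1
Op 2: best P0=- P1=NH2
Op 3: best P0=- P1=NH2
Op 4: best P0=- P1=NH2
Op 5: best P0=NH1 P1=NH2
Op 6: best P0=NH3 P1=NH2
Op 7: best P0=NH3 P1=NH1
Op 8: best P0=NH3 P1=NH1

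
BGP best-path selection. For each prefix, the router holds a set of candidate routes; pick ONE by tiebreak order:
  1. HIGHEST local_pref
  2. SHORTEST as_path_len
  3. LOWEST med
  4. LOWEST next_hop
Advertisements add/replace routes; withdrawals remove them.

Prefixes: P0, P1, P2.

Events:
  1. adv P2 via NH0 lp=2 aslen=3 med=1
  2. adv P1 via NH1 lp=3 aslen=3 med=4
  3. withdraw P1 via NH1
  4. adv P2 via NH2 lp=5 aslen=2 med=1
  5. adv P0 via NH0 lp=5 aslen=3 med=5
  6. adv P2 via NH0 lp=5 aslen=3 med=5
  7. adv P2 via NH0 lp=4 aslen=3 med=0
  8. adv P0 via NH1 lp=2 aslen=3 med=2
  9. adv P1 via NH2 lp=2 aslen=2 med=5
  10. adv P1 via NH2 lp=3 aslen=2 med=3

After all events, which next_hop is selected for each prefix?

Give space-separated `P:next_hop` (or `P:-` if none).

Answer: P0:NH0 P1:NH2 P2:NH2

Derivation:
Op 1: best P0=- P1=- P2=NH0
Op 2: best P0=- P1=NH1 P2=NH0
Op 3: best P0=- P1=- P2=NH0
Op 4: best P0=- P1=- P2=NH2
Op 5: best P0=NH0 P1=- P2=NH2
Op 6: best P0=NH0 P1=- P2=NH2
Op 7: best P0=NH0 P1=- P2=NH2
Op 8: best P0=NH0 P1=- P2=NH2
Op 9: best P0=NH0 P1=NH2 P2=NH2
Op 10: best P0=NH0 P1=NH2 P2=NH2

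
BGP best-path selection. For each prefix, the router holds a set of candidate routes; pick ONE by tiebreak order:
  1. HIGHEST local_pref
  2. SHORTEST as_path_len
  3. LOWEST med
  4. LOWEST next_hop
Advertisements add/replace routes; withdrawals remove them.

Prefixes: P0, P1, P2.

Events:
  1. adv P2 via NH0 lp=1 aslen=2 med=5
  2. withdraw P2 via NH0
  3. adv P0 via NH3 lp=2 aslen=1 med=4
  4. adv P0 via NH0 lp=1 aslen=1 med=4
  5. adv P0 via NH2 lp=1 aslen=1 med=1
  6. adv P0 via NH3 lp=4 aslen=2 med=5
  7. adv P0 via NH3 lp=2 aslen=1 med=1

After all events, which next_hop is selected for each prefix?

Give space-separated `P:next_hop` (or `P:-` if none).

Answer: P0:NH3 P1:- P2:-

Derivation:
Op 1: best P0=- P1=- P2=NH0
Op 2: best P0=- P1=- P2=-
Op 3: best P0=NH3 P1=- P2=-
Op 4: best P0=NH3 P1=- P2=-
Op 5: best P0=NH3 P1=- P2=-
Op 6: best P0=NH3 P1=- P2=-
Op 7: best P0=NH3 P1=- P2=-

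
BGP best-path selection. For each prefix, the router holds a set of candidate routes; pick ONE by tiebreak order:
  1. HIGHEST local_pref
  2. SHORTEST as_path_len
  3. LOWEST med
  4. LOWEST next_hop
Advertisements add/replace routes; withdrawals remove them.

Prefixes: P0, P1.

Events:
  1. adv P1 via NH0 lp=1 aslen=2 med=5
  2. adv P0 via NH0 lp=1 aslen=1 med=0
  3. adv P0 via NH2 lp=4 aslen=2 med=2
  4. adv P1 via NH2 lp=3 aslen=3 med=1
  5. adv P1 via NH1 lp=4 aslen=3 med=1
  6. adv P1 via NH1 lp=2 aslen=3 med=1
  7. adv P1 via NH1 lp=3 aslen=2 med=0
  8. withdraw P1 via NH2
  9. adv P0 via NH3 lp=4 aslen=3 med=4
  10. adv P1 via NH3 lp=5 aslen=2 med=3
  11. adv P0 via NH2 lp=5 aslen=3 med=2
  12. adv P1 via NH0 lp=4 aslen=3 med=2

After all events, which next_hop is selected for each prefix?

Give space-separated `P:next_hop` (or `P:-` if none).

Answer: P0:NH2 P1:NH3

Derivation:
Op 1: best P0=- P1=NH0
Op 2: best P0=NH0 P1=NH0
Op 3: best P0=NH2 P1=NH0
Op 4: best P0=NH2 P1=NH2
Op 5: best P0=NH2 P1=NH1
Op 6: best P0=NH2 P1=NH2
Op 7: best P0=NH2 P1=NH1
Op 8: best P0=NH2 P1=NH1
Op 9: best P0=NH2 P1=NH1
Op 10: best P0=NH2 P1=NH3
Op 11: best P0=NH2 P1=NH3
Op 12: best P0=NH2 P1=NH3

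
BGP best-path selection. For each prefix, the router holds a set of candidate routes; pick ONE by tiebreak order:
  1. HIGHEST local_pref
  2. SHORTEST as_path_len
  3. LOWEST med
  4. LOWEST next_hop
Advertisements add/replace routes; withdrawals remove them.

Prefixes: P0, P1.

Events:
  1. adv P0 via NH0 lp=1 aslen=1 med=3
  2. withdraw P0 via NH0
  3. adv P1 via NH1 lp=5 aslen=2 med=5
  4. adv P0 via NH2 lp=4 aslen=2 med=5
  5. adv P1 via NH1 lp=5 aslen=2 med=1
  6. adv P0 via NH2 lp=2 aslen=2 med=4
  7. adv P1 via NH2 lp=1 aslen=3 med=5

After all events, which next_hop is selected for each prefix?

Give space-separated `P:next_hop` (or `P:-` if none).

Answer: P0:NH2 P1:NH1

Derivation:
Op 1: best P0=NH0 P1=-
Op 2: best P0=- P1=-
Op 3: best P0=- P1=NH1
Op 4: best P0=NH2 P1=NH1
Op 5: best P0=NH2 P1=NH1
Op 6: best P0=NH2 P1=NH1
Op 7: best P0=NH2 P1=NH1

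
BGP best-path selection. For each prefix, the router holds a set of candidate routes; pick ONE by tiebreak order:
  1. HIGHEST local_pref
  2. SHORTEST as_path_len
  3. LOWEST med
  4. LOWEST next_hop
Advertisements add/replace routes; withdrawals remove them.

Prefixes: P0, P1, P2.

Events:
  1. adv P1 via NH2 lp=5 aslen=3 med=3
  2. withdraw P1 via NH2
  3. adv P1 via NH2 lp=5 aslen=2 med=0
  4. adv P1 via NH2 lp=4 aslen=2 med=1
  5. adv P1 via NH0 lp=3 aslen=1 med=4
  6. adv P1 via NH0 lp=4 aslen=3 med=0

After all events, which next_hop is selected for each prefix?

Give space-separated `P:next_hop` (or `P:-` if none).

Op 1: best P0=- P1=NH2 P2=-
Op 2: best P0=- P1=- P2=-
Op 3: best P0=- P1=NH2 P2=-
Op 4: best P0=- P1=NH2 P2=-
Op 5: best P0=- P1=NH2 P2=-
Op 6: best P0=- P1=NH2 P2=-

Answer: P0:- P1:NH2 P2:-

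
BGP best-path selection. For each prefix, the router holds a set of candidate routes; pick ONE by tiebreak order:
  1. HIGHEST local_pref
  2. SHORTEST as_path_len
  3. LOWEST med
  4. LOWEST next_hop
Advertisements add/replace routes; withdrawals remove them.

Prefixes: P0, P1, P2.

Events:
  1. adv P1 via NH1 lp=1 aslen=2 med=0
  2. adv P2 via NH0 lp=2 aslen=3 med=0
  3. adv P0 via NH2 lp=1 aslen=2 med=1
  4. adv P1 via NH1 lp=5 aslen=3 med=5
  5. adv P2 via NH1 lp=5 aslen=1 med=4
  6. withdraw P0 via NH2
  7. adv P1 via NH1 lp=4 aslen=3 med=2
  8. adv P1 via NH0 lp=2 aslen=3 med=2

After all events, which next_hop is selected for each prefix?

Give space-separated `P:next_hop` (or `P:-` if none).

Op 1: best P0=- P1=NH1 P2=-
Op 2: best P0=- P1=NH1 P2=NH0
Op 3: best P0=NH2 P1=NH1 P2=NH0
Op 4: best P0=NH2 P1=NH1 P2=NH0
Op 5: best P0=NH2 P1=NH1 P2=NH1
Op 6: best P0=- P1=NH1 P2=NH1
Op 7: best P0=- P1=NH1 P2=NH1
Op 8: best P0=- P1=NH1 P2=NH1

Answer: P0:- P1:NH1 P2:NH1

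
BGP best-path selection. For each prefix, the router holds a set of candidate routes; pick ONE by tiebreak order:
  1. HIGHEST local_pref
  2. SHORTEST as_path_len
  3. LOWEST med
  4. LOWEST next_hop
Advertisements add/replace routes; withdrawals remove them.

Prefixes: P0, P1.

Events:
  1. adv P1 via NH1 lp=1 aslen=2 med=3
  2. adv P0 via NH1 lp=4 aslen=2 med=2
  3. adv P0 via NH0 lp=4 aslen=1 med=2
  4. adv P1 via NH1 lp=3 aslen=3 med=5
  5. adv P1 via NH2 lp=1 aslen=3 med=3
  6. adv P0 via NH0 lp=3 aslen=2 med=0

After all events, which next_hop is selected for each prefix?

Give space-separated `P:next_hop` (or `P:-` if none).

Op 1: best P0=- P1=NH1
Op 2: best P0=NH1 P1=NH1
Op 3: best P0=NH0 P1=NH1
Op 4: best P0=NH0 P1=NH1
Op 5: best P0=NH0 P1=NH1
Op 6: best P0=NH1 P1=NH1

Answer: P0:NH1 P1:NH1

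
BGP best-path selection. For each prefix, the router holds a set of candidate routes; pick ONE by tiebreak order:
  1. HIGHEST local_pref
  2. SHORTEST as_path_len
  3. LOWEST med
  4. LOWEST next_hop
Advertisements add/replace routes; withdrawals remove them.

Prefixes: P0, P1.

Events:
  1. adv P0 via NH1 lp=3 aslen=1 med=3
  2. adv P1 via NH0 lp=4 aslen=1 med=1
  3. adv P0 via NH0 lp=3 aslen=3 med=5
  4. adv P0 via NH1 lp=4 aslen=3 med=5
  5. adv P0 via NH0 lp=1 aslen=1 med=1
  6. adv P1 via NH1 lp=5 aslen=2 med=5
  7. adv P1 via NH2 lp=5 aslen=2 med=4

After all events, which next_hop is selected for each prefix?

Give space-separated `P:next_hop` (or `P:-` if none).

Answer: P0:NH1 P1:NH2

Derivation:
Op 1: best P0=NH1 P1=-
Op 2: best P0=NH1 P1=NH0
Op 3: best P0=NH1 P1=NH0
Op 4: best P0=NH1 P1=NH0
Op 5: best P0=NH1 P1=NH0
Op 6: best P0=NH1 P1=NH1
Op 7: best P0=NH1 P1=NH2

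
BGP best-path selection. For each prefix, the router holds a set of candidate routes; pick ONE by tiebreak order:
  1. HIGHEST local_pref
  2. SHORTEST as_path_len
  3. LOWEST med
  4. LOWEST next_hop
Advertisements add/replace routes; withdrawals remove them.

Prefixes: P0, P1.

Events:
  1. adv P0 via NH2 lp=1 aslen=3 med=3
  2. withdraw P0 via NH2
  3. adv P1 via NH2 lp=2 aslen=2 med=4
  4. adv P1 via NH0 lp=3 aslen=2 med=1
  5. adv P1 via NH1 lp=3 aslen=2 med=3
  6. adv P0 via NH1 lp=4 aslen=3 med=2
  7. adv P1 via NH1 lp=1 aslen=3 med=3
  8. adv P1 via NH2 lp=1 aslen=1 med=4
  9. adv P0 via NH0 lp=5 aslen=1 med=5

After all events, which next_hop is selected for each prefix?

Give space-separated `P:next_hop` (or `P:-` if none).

Op 1: best P0=NH2 P1=-
Op 2: best P0=- P1=-
Op 3: best P0=- P1=NH2
Op 4: best P0=- P1=NH0
Op 5: best P0=- P1=NH0
Op 6: best P0=NH1 P1=NH0
Op 7: best P0=NH1 P1=NH0
Op 8: best P0=NH1 P1=NH0
Op 9: best P0=NH0 P1=NH0

Answer: P0:NH0 P1:NH0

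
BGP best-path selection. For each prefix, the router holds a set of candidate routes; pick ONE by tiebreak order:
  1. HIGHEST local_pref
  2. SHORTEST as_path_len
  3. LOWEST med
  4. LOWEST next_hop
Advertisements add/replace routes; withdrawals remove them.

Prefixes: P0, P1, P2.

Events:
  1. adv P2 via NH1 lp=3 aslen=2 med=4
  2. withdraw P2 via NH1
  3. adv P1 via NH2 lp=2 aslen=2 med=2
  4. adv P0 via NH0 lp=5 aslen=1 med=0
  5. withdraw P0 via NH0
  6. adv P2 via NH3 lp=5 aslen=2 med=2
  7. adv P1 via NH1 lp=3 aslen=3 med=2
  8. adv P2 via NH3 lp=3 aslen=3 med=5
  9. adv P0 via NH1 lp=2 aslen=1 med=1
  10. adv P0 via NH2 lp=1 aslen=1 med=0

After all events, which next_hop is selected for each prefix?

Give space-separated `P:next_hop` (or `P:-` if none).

Op 1: best P0=- P1=- P2=NH1
Op 2: best P0=- P1=- P2=-
Op 3: best P0=- P1=NH2 P2=-
Op 4: best P0=NH0 P1=NH2 P2=-
Op 5: best P0=- P1=NH2 P2=-
Op 6: best P0=- P1=NH2 P2=NH3
Op 7: best P0=- P1=NH1 P2=NH3
Op 8: best P0=- P1=NH1 P2=NH3
Op 9: best P0=NH1 P1=NH1 P2=NH3
Op 10: best P0=NH1 P1=NH1 P2=NH3

Answer: P0:NH1 P1:NH1 P2:NH3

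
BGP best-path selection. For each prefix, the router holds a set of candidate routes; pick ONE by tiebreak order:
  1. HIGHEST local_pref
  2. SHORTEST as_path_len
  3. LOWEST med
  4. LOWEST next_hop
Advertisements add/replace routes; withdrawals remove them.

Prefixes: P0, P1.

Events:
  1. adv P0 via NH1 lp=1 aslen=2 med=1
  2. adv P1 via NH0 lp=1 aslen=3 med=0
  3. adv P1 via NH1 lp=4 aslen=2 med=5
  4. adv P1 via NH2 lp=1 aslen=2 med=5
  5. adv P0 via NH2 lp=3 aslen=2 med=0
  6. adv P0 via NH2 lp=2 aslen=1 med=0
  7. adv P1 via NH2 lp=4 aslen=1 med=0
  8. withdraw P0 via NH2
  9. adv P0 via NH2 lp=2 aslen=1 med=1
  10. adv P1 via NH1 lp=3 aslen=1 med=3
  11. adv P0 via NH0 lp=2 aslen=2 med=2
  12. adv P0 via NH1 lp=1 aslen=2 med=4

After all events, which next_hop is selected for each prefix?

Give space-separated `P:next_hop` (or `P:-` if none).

Op 1: best P0=NH1 P1=-
Op 2: best P0=NH1 P1=NH0
Op 3: best P0=NH1 P1=NH1
Op 4: best P0=NH1 P1=NH1
Op 5: best P0=NH2 P1=NH1
Op 6: best P0=NH2 P1=NH1
Op 7: best P0=NH2 P1=NH2
Op 8: best P0=NH1 P1=NH2
Op 9: best P0=NH2 P1=NH2
Op 10: best P0=NH2 P1=NH2
Op 11: best P0=NH2 P1=NH2
Op 12: best P0=NH2 P1=NH2

Answer: P0:NH2 P1:NH2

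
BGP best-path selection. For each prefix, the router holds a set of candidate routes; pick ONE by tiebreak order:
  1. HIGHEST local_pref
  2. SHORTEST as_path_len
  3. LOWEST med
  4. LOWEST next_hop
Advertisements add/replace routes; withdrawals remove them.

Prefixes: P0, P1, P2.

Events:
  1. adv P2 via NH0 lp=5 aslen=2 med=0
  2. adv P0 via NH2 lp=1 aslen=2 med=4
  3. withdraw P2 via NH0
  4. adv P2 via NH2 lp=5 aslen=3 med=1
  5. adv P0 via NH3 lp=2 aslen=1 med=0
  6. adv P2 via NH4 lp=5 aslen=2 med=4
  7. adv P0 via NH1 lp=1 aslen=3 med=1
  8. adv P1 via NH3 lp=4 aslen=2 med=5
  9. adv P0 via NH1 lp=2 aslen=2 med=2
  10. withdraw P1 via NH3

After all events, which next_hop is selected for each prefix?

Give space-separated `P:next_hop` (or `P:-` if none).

Op 1: best P0=- P1=- P2=NH0
Op 2: best P0=NH2 P1=- P2=NH0
Op 3: best P0=NH2 P1=- P2=-
Op 4: best P0=NH2 P1=- P2=NH2
Op 5: best P0=NH3 P1=- P2=NH2
Op 6: best P0=NH3 P1=- P2=NH4
Op 7: best P0=NH3 P1=- P2=NH4
Op 8: best P0=NH3 P1=NH3 P2=NH4
Op 9: best P0=NH3 P1=NH3 P2=NH4
Op 10: best P0=NH3 P1=- P2=NH4

Answer: P0:NH3 P1:- P2:NH4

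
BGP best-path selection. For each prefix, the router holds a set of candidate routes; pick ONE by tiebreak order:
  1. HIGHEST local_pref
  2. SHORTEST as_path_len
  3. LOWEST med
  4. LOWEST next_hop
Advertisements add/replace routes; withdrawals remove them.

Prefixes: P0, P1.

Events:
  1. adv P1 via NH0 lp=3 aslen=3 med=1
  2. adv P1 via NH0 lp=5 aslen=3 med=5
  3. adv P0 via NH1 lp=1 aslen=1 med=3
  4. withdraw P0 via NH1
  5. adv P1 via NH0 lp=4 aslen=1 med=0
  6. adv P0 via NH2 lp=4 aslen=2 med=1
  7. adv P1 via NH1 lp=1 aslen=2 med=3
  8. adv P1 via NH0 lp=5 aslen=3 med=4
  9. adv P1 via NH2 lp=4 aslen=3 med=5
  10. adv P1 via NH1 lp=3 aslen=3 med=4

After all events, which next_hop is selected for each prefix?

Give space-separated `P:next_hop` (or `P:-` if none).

Op 1: best P0=- P1=NH0
Op 2: best P0=- P1=NH0
Op 3: best P0=NH1 P1=NH0
Op 4: best P0=- P1=NH0
Op 5: best P0=- P1=NH0
Op 6: best P0=NH2 P1=NH0
Op 7: best P0=NH2 P1=NH0
Op 8: best P0=NH2 P1=NH0
Op 9: best P0=NH2 P1=NH0
Op 10: best P0=NH2 P1=NH0

Answer: P0:NH2 P1:NH0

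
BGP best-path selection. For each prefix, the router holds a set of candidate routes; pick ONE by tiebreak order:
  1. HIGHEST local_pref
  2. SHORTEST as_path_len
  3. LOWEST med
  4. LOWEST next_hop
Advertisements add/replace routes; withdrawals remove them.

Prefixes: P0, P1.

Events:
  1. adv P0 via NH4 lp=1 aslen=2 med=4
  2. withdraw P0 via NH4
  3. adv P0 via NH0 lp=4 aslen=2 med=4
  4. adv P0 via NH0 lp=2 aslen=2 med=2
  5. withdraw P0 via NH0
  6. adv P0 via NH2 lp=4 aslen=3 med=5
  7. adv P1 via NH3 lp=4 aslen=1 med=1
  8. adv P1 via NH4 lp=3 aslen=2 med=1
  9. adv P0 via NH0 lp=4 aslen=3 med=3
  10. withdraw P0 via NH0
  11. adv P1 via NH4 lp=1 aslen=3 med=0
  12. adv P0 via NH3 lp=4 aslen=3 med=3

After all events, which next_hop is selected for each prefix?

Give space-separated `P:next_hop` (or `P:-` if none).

Answer: P0:NH3 P1:NH3

Derivation:
Op 1: best P0=NH4 P1=-
Op 2: best P0=- P1=-
Op 3: best P0=NH0 P1=-
Op 4: best P0=NH0 P1=-
Op 5: best P0=- P1=-
Op 6: best P0=NH2 P1=-
Op 7: best P0=NH2 P1=NH3
Op 8: best P0=NH2 P1=NH3
Op 9: best P0=NH0 P1=NH3
Op 10: best P0=NH2 P1=NH3
Op 11: best P0=NH2 P1=NH3
Op 12: best P0=NH3 P1=NH3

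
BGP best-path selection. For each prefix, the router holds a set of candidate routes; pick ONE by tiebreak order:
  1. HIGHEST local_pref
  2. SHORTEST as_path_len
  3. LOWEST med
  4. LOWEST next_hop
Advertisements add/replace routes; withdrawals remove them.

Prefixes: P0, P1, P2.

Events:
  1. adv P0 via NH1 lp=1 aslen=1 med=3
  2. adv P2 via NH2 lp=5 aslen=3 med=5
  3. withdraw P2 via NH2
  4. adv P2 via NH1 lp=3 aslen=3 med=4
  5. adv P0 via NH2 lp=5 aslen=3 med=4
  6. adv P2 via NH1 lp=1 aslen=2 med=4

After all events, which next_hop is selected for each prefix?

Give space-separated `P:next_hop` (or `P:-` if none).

Op 1: best P0=NH1 P1=- P2=-
Op 2: best P0=NH1 P1=- P2=NH2
Op 3: best P0=NH1 P1=- P2=-
Op 4: best P0=NH1 P1=- P2=NH1
Op 5: best P0=NH2 P1=- P2=NH1
Op 6: best P0=NH2 P1=- P2=NH1

Answer: P0:NH2 P1:- P2:NH1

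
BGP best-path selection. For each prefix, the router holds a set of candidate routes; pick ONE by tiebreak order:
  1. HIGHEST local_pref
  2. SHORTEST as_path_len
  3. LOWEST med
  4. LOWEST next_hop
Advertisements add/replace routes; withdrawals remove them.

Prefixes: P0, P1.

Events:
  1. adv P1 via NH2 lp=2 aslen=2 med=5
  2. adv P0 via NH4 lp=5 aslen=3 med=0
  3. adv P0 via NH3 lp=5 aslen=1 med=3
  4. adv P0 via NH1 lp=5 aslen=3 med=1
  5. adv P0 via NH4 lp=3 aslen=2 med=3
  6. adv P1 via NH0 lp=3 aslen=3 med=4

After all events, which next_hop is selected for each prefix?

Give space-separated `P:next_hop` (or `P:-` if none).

Answer: P0:NH3 P1:NH0

Derivation:
Op 1: best P0=- P1=NH2
Op 2: best P0=NH4 P1=NH2
Op 3: best P0=NH3 P1=NH2
Op 4: best P0=NH3 P1=NH2
Op 5: best P0=NH3 P1=NH2
Op 6: best P0=NH3 P1=NH0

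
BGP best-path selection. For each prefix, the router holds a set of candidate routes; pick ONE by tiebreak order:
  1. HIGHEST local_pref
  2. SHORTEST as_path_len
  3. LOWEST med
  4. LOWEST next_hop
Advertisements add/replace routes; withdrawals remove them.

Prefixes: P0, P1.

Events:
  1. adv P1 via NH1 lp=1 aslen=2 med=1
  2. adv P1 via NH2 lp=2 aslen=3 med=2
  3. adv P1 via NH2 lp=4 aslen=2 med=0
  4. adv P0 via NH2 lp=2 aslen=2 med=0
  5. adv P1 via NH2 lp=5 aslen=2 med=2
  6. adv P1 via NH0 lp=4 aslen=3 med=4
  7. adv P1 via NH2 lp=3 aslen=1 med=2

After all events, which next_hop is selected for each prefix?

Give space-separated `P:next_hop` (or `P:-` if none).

Answer: P0:NH2 P1:NH0

Derivation:
Op 1: best P0=- P1=NH1
Op 2: best P0=- P1=NH2
Op 3: best P0=- P1=NH2
Op 4: best P0=NH2 P1=NH2
Op 5: best P0=NH2 P1=NH2
Op 6: best P0=NH2 P1=NH2
Op 7: best P0=NH2 P1=NH0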